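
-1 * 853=-853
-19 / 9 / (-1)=19 / 9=2.11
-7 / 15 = -0.47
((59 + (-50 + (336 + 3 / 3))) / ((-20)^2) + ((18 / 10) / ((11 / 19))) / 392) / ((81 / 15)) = 47051 / 291060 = 0.16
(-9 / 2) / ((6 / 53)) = -159 / 4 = -39.75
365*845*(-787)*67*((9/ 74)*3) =-5933776071.28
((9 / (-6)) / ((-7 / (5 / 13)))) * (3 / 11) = 0.02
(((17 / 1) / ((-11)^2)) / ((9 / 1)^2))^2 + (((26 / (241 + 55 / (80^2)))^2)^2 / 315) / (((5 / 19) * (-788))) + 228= 273533101994783523989886573535338623 / 1199706571876733989534872456146019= 228.00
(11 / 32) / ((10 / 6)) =33 / 160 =0.21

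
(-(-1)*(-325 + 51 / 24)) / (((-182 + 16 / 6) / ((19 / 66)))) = 49077 / 94688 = 0.52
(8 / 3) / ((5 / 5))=8 / 3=2.67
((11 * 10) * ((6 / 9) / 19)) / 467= 220 / 26619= 0.01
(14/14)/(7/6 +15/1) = 6/97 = 0.06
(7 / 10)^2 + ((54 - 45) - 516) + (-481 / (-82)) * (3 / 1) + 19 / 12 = -1498537 / 3075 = -487.33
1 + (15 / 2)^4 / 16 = 50881 / 256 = 198.75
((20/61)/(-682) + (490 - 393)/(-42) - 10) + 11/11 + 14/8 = -16704043/1747284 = -9.56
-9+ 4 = -5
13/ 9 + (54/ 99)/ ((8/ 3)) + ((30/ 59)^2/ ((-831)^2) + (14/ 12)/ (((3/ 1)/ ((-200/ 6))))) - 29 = -12791916012757/ 317307255012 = -40.31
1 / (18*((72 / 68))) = 17 / 324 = 0.05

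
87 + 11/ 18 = 1577/ 18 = 87.61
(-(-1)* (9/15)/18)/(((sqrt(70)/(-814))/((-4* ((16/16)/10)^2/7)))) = 407* sqrt(70)/183750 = 0.02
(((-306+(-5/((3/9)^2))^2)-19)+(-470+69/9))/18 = 3713/54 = 68.76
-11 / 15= -0.73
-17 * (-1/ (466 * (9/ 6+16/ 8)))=17/ 1631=0.01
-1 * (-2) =2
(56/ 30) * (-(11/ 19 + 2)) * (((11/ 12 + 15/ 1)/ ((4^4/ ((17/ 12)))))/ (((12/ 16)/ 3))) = -1113721/ 656640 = -1.70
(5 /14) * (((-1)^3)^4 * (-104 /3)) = -12.38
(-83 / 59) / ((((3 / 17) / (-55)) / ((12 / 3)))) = 310420 / 177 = 1753.79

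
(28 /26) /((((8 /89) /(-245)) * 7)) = -21805 /52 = -419.33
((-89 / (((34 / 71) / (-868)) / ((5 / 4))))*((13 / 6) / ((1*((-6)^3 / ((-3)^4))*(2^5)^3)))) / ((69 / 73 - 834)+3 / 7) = 45545171945 / 7584375373824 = 0.01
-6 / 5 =-1.20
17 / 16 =1.06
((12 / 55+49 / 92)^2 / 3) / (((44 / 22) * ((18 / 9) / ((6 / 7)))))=14432401 / 358450400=0.04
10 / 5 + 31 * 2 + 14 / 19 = 1230 / 19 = 64.74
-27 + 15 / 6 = -49 / 2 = -24.50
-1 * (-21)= 21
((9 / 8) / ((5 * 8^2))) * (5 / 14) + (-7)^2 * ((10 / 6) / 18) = 4.54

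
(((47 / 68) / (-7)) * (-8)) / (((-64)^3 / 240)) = -705 / 974848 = -0.00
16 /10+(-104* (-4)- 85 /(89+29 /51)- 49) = 8397149 /22840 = 367.65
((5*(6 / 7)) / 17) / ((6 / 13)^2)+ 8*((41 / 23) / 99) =1.33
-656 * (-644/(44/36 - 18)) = -3802176/151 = -25179.97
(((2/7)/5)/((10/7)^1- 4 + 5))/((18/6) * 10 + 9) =0.00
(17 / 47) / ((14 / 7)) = 17 / 94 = 0.18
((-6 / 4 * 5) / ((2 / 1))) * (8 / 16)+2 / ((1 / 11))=161 / 8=20.12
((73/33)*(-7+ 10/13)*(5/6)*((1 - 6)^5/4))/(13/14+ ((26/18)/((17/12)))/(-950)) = 1740793359375/179928892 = 9674.90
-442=-442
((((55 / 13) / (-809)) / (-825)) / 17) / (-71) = -1 / 190410285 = -0.00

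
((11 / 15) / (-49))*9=-0.13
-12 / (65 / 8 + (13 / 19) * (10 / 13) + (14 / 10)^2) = -15200 / 13441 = -1.13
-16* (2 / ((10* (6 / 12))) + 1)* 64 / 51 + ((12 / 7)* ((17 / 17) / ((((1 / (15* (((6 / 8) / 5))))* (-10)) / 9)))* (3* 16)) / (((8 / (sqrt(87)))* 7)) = -7168 / 255 - 729* sqrt(87) / 245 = -55.86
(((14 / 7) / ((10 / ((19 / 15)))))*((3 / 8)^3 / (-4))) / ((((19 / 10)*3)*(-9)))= 1 / 15360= 0.00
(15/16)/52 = 15/832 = 0.02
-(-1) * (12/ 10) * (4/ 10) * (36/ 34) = 216/ 425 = 0.51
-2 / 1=-2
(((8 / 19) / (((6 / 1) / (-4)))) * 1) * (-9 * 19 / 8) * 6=36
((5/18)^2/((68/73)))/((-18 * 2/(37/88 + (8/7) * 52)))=-22427425/162860544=-0.14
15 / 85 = 3 / 17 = 0.18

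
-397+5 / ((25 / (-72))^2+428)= -881066749 / 2219377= -396.99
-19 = -19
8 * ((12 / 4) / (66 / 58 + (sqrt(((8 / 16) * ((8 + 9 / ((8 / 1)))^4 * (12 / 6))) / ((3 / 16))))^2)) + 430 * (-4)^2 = 5666191945568 / 823574333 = 6880.00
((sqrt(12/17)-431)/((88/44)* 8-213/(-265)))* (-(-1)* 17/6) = -1941655/26718 + 265* sqrt(51)/13359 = -72.53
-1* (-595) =595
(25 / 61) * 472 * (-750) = -8850000 / 61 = -145081.97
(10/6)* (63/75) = 7/5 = 1.40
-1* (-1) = 1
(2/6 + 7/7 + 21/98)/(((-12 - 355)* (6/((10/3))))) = -0.00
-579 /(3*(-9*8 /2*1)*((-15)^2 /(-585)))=-2509 /180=-13.94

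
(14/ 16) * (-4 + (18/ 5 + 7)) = 231/ 40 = 5.78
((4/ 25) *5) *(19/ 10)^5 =2476099/ 125000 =19.81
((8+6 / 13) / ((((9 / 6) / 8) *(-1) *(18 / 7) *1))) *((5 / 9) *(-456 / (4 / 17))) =19896800 / 1053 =18895.35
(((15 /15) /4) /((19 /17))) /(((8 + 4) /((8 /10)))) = 17 /1140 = 0.01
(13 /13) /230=1 /230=0.00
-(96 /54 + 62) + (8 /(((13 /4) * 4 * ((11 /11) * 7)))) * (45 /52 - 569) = -1210816 /10647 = -113.72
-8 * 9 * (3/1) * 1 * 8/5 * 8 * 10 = -27648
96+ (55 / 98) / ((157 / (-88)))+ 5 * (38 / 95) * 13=936126 / 7693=121.69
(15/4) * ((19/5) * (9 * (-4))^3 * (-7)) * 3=13961808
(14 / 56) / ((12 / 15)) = 5 / 16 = 0.31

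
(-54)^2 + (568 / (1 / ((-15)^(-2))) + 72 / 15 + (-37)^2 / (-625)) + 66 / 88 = 65742391 / 22500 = 2921.88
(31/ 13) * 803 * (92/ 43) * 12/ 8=3435234/ 559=6145.32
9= 9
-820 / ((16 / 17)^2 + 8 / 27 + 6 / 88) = -56306448 / 85853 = -655.85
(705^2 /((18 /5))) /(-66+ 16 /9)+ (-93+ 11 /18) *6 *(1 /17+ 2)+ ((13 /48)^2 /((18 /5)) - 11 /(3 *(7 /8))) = -276460779013 /83897856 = -3295.21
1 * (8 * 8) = 64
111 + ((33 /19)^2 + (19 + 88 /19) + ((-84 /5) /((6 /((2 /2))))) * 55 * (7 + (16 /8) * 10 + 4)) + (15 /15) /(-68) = -113813525 /24548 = -4636.37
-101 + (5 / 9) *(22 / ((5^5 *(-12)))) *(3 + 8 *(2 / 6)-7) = -5113103 / 50625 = -101.00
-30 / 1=-30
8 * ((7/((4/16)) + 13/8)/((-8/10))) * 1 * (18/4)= -10665/8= -1333.12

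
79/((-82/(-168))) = 6636/41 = 161.85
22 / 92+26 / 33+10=16739 / 1518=11.03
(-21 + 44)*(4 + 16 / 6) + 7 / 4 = 1861 / 12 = 155.08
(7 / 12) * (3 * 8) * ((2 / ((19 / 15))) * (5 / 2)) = 1050 / 19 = 55.26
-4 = -4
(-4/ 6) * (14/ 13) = -0.72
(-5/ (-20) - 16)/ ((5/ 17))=-53.55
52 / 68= 13 / 17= 0.76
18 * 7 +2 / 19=2396 / 19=126.11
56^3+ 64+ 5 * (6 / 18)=527045 / 3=175681.67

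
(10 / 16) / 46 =5 / 368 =0.01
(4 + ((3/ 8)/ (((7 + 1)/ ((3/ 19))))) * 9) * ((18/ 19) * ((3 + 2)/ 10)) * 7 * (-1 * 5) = -1557675/ 23104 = -67.42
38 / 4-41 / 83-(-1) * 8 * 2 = 4151 / 166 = 25.01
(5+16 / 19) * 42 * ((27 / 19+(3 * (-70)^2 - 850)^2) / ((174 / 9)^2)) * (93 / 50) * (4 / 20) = 46843321.35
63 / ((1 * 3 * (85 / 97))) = 2037 / 85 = 23.96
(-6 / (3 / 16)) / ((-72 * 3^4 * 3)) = 4 / 2187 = 0.00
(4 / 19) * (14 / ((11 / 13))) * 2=1456 / 209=6.97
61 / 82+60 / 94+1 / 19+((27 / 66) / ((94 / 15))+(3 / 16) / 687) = 2214044067 / 1475650352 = 1.50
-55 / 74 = -0.74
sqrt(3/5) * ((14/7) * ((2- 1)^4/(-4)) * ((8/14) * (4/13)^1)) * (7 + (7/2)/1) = -12 * sqrt(15)/65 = -0.72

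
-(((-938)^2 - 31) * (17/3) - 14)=-4985593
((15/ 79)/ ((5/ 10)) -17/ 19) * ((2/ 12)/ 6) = -773/ 54036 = -0.01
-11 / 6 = -1.83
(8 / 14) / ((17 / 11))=0.37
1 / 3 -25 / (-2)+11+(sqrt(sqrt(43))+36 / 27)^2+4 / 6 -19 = 11 / 2+(4+3 * 43^(1 / 4))^2 / 9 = 20.66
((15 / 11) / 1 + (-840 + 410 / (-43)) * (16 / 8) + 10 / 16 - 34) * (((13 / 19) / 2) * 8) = -85155343 / 17974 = -4737.70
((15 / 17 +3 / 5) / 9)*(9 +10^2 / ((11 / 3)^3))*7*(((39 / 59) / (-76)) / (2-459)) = 28051569 / 115917442190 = 0.00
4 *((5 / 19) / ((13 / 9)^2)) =1620 / 3211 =0.50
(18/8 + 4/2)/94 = 17/376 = 0.05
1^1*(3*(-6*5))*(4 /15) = -24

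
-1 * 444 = -444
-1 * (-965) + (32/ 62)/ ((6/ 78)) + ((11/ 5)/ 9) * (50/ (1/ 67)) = 499577/ 279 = 1790.60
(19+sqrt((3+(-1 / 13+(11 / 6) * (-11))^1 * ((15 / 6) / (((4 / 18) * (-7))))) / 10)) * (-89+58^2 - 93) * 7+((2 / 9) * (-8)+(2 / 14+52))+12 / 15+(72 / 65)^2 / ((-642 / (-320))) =1591 * sqrt(11770395) / 130+2410937668229 / 5696145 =465245.50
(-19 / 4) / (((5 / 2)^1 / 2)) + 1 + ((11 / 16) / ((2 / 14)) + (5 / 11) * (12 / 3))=3371 / 880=3.83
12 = 12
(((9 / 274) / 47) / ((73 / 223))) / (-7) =-0.00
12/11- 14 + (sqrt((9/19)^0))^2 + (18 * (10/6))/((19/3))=-7.17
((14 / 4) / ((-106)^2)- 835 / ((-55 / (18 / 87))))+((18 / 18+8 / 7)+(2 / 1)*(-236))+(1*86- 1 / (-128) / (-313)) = -95674380621313 / 251301319808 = -380.72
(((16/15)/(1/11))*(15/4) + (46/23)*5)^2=2916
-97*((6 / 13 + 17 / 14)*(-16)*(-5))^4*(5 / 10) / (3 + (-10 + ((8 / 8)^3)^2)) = 537218630800000000 / 205724883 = 2611344932.93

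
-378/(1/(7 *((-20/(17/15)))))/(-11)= -793800/187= -4244.92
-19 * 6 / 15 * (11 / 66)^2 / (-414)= 19 / 37260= 0.00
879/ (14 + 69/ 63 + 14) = 18459/ 611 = 30.21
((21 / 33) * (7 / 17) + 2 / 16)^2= 0.15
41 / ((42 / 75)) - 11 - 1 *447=-5387 / 14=-384.79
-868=-868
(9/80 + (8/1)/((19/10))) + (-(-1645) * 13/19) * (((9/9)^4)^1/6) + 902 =4988233/4560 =1093.91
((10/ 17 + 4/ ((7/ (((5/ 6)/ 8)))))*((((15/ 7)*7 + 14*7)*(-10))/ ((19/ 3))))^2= 273136890625/ 20448484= 13357.32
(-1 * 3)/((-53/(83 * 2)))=498/53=9.40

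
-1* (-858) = 858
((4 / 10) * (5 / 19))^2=4 / 361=0.01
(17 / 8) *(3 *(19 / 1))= 969 / 8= 121.12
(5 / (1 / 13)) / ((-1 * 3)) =-65 / 3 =-21.67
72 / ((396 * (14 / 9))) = 9 / 77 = 0.12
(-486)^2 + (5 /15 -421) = 707326 /3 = 235775.33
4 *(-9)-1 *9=-45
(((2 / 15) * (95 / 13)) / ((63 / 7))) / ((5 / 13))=38 / 135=0.28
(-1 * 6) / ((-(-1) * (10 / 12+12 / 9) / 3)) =-108 / 13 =-8.31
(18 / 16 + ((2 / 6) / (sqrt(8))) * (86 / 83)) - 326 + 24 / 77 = -199931 / 616 + 43 * sqrt(2) / 498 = -324.44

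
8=8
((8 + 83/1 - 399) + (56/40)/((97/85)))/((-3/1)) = 9919/97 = 102.26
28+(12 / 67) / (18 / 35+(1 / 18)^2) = 11142572 / 393089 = 28.35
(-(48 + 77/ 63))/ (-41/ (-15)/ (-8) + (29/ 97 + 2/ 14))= -12031880/ 24483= -491.44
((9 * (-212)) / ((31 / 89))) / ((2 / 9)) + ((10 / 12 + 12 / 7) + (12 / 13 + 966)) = -400818823 / 16926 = -23680.66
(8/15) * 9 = 24/5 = 4.80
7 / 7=1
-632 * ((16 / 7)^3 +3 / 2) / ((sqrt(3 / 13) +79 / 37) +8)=-87597194750 / 104273029 +1994520742 * sqrt(39) / 312819087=-800.26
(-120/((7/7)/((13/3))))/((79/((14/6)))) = -3640/237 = -15.36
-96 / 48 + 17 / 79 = -141 / 79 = -1.78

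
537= 537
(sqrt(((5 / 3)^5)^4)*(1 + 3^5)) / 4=595703125 / 59049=10088.28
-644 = -644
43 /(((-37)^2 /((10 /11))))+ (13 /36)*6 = 198347 /90354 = 2.20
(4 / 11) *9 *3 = 108 / 11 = 9.82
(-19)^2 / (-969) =-19 / 51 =-0.37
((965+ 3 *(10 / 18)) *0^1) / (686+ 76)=0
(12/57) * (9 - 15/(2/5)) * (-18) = 108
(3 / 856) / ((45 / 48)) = 2 / 535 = 0.00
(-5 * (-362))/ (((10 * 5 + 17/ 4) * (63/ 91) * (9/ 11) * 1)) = 1035320/ 17577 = 58.90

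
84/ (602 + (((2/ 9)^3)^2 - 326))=0.30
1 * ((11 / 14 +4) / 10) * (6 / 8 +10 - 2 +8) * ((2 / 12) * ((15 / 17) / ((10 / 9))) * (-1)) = -40401 / 38080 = -1.06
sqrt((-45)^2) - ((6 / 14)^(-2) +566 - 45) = -4333 / 9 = -481.44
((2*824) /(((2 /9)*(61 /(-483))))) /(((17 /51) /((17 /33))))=-60892776 /671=-90749.29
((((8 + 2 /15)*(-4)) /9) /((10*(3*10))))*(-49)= 5978 /10125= 0.59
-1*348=-348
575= 575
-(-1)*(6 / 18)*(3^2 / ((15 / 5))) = 1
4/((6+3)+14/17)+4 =736/167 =4.41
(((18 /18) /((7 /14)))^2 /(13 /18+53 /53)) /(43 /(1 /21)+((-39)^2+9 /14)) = 336 /350765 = 0.00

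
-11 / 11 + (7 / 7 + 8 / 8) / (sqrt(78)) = -1 + sqrt(78) / 39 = -0.77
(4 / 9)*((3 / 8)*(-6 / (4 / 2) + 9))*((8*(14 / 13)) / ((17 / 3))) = 336 / 221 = 1.52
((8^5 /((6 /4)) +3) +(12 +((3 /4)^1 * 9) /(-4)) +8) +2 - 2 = 21866.65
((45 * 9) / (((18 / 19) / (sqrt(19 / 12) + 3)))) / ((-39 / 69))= -58995 / 26-6555 * sqrt(57) / 52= -3220.75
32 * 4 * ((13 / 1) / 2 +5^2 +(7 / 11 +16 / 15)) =701248 / 165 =4249.99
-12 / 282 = -2 / 47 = -0.04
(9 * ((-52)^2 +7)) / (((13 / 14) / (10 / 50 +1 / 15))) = 7006.89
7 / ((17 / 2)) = 14 / 17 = 0.82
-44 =-44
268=268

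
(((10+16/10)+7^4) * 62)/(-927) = -161.36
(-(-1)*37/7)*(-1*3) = -111/7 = -15.86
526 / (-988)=-263 / 494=-0.53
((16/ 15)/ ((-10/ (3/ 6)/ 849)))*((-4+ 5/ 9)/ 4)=8773/ 225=38.99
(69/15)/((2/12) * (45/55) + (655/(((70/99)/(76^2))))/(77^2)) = 173558/34054665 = 0.01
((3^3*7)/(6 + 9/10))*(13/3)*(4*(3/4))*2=16380/23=712.17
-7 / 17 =-0.41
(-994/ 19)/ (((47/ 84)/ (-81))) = 6763176/ 893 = 7573.55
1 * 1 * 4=4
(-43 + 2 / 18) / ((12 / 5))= -965 / 54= -17.87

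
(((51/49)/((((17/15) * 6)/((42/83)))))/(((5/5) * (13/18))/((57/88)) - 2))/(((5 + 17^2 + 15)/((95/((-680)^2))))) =-0.00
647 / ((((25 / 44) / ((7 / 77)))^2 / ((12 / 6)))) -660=-391796 / 625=-626.87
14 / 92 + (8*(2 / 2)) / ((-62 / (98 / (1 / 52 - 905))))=0.17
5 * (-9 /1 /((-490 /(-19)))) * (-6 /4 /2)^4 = -13851 /25088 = -0.55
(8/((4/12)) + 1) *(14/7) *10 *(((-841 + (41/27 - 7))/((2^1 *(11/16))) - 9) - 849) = -218833000/297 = -736811.45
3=3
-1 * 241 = -241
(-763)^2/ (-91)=-6397.46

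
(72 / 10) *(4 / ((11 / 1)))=144 / 55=2.62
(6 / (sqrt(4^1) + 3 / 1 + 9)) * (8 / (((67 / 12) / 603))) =2592 / 7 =370.29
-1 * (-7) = 7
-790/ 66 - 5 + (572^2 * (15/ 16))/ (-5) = -2025011/ 33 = -61363.97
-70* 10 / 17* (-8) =5600 / 17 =329.41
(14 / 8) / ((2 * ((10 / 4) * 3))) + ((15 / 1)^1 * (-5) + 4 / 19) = -85127 / 1140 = -74.67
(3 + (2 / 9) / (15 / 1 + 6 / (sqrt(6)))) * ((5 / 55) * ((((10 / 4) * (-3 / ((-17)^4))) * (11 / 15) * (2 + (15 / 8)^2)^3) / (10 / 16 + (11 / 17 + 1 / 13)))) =-1132796618681 / 504522393845760 + 571830701 * sqrt(6) / 756783590768640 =-0.00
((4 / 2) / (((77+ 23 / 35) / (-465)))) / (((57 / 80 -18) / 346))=150164000 / 626499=239.69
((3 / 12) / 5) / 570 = 1 / 11400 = 0.00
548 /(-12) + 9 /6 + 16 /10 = -1277 /30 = -42.57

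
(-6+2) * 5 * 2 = -40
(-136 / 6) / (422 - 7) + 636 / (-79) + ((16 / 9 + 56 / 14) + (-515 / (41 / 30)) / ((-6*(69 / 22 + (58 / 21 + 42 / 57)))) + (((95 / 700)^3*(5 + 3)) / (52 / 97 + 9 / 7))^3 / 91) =20384232535066456270709155102482265573 / 2855709444046278440637383913000000000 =7.14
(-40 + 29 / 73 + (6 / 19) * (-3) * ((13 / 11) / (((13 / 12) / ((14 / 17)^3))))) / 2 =-3011795339 / 149915282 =-20.09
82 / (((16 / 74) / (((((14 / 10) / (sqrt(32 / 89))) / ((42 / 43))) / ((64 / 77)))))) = 5022787 *sqrt(178) / 61440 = 1090.70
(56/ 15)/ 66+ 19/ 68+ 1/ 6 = 16919/ 33660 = 0.50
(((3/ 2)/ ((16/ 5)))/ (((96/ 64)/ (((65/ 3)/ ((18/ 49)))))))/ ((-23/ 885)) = -4697875/ 6624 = -709.22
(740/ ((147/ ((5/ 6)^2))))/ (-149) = -4625/ 197127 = -0.02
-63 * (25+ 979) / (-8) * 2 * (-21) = -332073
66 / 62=33 / 31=1.06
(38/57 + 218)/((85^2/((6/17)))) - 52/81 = -6280628/9948825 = -0.63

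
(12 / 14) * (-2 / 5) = -12 / 35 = -0.34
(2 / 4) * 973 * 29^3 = 23730497 / 2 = 11865248.50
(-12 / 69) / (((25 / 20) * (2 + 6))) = -2 / 115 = -0.02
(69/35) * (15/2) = 207/14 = 14.79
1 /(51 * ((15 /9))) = 1 /85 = 0.01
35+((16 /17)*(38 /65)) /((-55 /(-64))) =2166037 /60775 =35.64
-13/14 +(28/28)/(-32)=-215/224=-0.96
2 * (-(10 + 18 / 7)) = -176 / 7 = -25.14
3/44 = 0.07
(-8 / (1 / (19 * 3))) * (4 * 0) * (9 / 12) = 0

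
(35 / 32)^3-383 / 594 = 0.66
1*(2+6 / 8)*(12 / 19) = 33 / 19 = 1.74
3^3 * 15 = 405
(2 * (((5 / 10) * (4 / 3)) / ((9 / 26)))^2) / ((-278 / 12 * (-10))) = 5408 / 168885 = 0.03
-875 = -875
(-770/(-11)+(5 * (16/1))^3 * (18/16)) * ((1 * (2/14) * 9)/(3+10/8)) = 174273.28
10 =10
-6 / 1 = -6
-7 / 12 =-0.58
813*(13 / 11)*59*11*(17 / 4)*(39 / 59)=7007247 / 4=1751811.75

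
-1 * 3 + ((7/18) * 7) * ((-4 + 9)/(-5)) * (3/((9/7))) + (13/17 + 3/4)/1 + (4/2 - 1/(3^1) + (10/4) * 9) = 16.33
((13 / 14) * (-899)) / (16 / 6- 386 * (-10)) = -35061 / 162232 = -0.22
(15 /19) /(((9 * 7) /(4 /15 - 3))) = -41 /1197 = -0.03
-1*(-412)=412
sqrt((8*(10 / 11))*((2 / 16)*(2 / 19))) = 2*sqrt(1045) / 209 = 0.31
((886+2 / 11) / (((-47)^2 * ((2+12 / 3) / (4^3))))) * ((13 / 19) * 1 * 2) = 5.86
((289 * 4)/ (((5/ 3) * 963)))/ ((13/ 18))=1.00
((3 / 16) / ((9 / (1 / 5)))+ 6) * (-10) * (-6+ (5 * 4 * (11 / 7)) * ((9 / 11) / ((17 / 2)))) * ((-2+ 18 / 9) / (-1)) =0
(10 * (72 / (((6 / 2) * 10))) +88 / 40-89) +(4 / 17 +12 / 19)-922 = -1589052 / 1615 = -983.93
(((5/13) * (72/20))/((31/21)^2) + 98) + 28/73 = 90304200/911989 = 99.02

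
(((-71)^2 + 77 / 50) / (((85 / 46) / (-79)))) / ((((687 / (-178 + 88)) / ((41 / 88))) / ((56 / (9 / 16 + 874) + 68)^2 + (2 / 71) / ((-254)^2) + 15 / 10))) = 70290687742147023491201919 / 1152708634657152100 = 60978711.90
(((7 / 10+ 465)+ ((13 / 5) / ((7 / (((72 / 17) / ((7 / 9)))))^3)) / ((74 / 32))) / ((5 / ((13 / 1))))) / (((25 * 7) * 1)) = 6.93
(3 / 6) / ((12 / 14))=7 / 12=0.58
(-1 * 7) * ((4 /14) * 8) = -16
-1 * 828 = -828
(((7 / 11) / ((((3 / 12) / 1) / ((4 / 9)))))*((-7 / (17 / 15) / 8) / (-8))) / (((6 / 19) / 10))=23275 / 6732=3.46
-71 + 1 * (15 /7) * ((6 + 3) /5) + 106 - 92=-372 /7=-53.14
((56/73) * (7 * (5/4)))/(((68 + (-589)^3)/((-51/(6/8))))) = 33320/14916557273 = 0.00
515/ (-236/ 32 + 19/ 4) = -4120/ 21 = -196.19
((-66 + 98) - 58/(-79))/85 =2586/6715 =0.39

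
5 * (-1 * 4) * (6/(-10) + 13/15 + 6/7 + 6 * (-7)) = 17168/21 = 817.52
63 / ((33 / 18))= 378 / 11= 34.36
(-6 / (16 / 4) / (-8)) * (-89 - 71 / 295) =-39489 / 2360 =-16.73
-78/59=-1.32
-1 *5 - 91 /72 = -451 /72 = -6.26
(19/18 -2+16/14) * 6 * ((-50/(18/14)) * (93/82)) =-19375/369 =-52.51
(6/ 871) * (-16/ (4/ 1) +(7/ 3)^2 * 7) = 614/ 2613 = 0.23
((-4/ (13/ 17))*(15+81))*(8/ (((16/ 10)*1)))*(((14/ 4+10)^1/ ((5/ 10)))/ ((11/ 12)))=-10575360/ 143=-73953.57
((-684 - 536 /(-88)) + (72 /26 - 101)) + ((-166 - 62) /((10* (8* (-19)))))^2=-44393913 /57200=-776.12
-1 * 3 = -3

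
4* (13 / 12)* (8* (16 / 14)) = 832 / 21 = 39.62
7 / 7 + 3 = 4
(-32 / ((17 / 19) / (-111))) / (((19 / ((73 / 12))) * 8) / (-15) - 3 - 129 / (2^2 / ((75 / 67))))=-6601676160 / 67792243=-97.38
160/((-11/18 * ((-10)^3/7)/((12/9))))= 672/275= 2.44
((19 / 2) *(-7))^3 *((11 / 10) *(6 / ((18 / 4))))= -25879007 / 60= -431316.78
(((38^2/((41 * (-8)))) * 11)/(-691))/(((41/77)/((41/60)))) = 305767/3399720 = 0.09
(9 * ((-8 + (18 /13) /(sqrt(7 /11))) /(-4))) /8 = 9 /4 - 81 * sqrt(77) /1456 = 1.76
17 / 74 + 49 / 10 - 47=-7746 / 185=-41.87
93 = 93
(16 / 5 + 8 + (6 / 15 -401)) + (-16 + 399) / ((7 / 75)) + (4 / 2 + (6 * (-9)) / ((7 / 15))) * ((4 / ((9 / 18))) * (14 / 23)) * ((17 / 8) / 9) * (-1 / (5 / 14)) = 29561444 / 7245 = 4080.25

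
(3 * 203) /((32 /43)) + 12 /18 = 78625 /96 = 819.01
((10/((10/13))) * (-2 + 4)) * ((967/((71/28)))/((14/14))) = 703976/71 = 9915.15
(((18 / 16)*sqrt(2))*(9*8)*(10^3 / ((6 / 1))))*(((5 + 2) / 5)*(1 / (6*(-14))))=-225*sqrt(2)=-318.20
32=32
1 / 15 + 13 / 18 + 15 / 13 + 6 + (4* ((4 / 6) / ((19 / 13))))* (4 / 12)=8.55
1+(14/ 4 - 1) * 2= 6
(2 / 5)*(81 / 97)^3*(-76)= -80779032 / 4563365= -17.70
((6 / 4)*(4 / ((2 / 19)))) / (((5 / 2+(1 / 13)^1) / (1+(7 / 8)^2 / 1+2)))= 83.29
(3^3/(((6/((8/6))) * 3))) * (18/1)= 36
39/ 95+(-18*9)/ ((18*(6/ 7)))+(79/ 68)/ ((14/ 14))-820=-5354873/ 6460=-828.93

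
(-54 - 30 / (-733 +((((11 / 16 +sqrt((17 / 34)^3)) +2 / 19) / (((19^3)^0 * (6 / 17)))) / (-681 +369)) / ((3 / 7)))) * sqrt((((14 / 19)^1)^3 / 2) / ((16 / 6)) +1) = -42253598991003163083 * sqrt(560386) / 565374767165278553849 - 1283143680 * sqrt(280193) / 1566135089100494609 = -55.95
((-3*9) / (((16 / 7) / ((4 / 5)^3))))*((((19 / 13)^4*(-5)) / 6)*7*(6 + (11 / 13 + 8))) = 22184022546 / 9282325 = 2389.92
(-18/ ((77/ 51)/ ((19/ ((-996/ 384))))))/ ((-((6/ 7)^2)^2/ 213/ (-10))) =314640760/ 913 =344622.96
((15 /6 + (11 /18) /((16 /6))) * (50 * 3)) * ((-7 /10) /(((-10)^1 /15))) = 13755 /32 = 429.84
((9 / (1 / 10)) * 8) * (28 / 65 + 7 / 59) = 303408 / 767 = 395.58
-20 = -20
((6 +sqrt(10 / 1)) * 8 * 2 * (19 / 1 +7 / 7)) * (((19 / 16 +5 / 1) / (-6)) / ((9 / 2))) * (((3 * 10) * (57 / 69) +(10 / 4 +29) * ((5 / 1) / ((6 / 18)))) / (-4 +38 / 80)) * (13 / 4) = 109037500 * sqrt(10) / 3243 +218075000 / 1081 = 308057.92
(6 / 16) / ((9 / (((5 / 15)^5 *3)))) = 1 / 1944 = 0.00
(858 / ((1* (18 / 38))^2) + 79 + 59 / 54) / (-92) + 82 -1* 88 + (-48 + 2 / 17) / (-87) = -117280141 / 2449224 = -47.88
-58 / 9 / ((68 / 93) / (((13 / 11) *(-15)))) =58435 / 374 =156.24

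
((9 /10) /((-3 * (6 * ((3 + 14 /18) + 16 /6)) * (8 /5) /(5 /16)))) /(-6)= 15 /59392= 0.00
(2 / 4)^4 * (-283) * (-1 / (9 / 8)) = 283 / 18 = 15.72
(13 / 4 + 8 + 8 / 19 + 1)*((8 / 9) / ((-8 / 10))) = -535 / 38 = -14.08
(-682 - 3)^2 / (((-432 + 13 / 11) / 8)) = -41291800 / 4739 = -8713.19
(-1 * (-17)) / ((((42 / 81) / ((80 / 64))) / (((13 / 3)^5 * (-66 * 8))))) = -694317910 / 21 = -33062757.62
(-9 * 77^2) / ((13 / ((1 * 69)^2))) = -254051721 / 13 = -19542440.08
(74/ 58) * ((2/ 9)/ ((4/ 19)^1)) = 703/ 522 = 1.35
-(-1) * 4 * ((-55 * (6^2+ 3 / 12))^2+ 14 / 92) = 1462814431 / 92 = 15900156.86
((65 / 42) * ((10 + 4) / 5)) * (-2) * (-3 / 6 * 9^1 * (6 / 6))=39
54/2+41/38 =1067/38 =28.08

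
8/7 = 1.14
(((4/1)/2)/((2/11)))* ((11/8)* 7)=847/8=105.88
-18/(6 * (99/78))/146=-13/803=-0.02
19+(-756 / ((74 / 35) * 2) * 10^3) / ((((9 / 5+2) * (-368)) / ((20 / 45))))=1225961 / 16169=75.82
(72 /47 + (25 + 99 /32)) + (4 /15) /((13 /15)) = 585257 /19552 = 29.93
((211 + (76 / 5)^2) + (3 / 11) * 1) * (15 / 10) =182454 / 275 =663.47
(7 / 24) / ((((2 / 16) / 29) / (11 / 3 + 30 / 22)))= 33698 / 99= 340.38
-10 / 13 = -0.77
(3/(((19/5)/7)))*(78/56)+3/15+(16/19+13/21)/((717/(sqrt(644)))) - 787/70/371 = 1166*sqrt(161)/286083+7763691/986860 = 7.92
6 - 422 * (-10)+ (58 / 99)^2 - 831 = 3395.34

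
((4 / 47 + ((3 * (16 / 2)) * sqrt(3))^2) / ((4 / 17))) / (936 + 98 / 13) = 4487405 / 576502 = 7.78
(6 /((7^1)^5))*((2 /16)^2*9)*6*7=81 /38416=0.00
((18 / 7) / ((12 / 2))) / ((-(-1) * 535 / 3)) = 9 / 3745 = 0.00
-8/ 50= -4/ 25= -0.16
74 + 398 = 472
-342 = -342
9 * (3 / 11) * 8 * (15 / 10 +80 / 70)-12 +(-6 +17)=3919 / 77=50.90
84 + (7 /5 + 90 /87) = 12533 /145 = 86.43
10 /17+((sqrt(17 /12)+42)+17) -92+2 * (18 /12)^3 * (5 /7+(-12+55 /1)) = sqrt(51) /6+62513 /238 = 263.85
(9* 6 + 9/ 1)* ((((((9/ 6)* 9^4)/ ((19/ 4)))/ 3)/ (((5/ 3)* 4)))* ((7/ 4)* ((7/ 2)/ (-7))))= -8680203/ 1520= -5710.66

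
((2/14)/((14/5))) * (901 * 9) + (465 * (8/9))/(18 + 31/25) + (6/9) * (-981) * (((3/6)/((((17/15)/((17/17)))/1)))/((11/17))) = -16646885/1555554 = -10.70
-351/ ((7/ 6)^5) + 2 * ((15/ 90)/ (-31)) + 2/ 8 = -1013832049/ 6252204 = -162.16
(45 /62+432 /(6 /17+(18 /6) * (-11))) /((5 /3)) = -430353 /57350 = -7.50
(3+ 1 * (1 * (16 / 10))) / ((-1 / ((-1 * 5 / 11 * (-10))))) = -230 / 11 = -20.91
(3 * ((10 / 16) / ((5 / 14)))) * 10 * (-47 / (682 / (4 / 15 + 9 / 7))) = -7661 / 1364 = -5.62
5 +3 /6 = 5.50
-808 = -808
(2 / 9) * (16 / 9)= 32 / 81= 0.40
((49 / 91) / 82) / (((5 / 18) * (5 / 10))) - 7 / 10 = -3479 / 5330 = -0.65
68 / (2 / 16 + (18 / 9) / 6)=1632 / 11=148.36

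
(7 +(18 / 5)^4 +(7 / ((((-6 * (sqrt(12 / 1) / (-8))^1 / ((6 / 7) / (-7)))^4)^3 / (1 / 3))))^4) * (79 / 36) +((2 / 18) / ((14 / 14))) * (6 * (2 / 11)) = 1220097213594969876589891179000391466005425363872340499132697230220476232956915808677993277033517059 / 3176801043653585413207742971043179157716911935459913101718919708481771635154009633044054584847500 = 384.06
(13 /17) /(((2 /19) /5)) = 36.32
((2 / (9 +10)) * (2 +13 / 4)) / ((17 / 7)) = 147 / 646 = 0.23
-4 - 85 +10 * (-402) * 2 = -8129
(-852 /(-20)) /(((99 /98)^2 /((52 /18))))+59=26402869 /147015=179.59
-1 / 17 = -0.06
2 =2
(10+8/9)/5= 98/45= 2.18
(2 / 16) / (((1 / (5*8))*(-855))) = -0.01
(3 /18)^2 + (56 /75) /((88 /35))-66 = -130037 /1980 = -65.68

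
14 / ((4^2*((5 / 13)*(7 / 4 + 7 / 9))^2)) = 162 / 175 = 0.93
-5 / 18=-0.28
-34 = -34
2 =2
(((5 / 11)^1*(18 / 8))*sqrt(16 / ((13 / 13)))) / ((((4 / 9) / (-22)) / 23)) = -9315 / 2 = -4657.50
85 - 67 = 18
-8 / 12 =-2 / 3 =-0.67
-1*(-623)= 623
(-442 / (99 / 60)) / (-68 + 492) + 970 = 1695425 / 1749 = 969.37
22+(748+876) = 1646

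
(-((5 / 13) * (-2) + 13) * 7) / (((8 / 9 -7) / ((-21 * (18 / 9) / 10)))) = -58.84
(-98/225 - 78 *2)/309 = -35198/69525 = -0.51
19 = 19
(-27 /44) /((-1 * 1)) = 27 /44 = 0.61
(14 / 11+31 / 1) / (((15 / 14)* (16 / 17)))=8449 / 264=32.00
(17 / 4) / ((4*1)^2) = 17 / 64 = 0.27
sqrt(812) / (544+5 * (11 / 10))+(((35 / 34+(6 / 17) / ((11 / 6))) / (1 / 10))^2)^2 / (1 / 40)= 4 * sqrt(203) / 1099+1090447620025000 / 1222830961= 891740.33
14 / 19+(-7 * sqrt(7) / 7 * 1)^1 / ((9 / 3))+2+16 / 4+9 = 299 / 19- sqrt(7) / 3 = 14.85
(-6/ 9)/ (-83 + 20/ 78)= 26/ 3227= 0.01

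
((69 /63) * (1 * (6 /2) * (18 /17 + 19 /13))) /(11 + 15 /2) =25622 /57239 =0.45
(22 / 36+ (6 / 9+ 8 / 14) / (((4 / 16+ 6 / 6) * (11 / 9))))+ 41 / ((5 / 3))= 26.02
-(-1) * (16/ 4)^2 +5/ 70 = 16.07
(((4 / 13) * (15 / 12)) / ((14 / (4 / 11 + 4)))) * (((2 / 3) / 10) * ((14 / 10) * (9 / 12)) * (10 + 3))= 6 / 55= 0.11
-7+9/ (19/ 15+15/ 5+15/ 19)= -7522/ 1441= -5.22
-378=-378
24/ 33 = 8/ 11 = 0.73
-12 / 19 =-0.63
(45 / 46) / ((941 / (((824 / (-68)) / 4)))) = -4635 / 1471724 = -0.00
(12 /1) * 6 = 72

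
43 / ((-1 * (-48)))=43 / 48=0.90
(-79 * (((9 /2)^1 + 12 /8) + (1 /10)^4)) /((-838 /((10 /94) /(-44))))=-4740079 /3465968000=-0.00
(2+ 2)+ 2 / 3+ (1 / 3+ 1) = 6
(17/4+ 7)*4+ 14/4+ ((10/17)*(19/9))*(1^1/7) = 104267/2142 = 48.68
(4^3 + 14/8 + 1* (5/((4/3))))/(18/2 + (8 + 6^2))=139/106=1.31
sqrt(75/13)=2.40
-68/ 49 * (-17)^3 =334084/ 49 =6818.04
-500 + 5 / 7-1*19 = -3628 / 7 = -518.29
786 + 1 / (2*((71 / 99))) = 111711 / 142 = 786.70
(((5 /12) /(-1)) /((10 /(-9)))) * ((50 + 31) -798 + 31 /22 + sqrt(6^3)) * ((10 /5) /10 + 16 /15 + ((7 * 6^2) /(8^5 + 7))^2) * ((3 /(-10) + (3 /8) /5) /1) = 64265332900041 /840263600000 -12246458661 * sqrt(6) /19096900000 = 74.91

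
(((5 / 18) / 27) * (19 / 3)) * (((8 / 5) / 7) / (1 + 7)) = 19 / 10206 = 0.00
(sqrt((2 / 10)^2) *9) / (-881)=-0.00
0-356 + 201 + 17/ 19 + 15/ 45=-8765/ 57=-153.77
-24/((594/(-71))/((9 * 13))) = 3692/11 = 335.64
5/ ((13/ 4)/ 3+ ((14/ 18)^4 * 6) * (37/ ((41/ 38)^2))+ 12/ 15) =367634700/ 5269700857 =0.07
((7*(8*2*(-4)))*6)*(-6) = 16128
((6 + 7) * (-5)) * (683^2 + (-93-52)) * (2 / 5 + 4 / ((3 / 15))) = -618372144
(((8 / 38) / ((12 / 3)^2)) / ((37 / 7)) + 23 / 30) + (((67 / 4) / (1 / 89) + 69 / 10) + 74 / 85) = 268770176 / 179265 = 1499.29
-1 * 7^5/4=-16807/4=-4201.75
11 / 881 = 0.01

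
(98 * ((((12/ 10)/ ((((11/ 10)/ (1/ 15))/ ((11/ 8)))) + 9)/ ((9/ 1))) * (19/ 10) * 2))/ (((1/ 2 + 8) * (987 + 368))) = 169442/ 5182875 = 0.03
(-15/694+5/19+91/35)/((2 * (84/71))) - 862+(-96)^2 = 92544210313/11076240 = 8355.20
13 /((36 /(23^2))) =6877 /36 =191.03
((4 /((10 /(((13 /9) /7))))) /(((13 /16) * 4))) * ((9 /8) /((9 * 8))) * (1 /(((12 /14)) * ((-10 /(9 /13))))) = -1 /31200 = -0.00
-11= -11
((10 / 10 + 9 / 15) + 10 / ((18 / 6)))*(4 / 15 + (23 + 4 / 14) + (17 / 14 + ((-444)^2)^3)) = 8503951986273143651 / 225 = 37795342161213971.78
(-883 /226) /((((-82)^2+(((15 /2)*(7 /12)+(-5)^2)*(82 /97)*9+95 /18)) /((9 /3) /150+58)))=-2236261959 /68588381225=-0.03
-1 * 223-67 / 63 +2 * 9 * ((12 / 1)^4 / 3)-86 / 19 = 148652330 / 1197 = 124187.41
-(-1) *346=346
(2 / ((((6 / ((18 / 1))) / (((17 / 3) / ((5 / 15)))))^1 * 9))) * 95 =3230 / 3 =1076.67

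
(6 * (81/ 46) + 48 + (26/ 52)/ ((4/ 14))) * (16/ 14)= 11098/ 161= 68.93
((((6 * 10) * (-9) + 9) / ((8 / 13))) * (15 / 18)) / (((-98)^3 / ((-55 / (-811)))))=632775 / 12212907392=0.00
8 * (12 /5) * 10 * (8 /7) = 1536 /7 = 219.43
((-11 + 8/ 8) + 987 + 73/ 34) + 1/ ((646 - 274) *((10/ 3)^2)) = 206404251/ 210800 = 979.15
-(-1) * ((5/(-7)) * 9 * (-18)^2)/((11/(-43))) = 626940/77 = 8142.08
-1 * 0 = 0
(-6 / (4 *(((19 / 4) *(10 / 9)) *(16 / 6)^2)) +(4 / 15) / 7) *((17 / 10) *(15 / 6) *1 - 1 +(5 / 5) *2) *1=-239 / 24320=-0.01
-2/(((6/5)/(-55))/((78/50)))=143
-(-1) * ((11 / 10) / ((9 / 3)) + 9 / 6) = 28 / 15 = 1.87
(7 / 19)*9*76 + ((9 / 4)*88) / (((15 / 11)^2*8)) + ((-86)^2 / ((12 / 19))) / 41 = 6776413 / 12300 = 550.93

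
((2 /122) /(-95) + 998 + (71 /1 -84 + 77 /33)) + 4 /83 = 1424746861 /1442955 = 987.38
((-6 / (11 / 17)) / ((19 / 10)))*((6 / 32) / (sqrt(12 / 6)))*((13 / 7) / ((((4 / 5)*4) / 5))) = -248625*sqrt(2) / 187264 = -1.88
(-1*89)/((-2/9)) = 801/2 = 400.50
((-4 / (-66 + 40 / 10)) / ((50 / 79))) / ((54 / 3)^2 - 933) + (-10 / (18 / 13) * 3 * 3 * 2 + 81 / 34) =-2047902211 / 16047150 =-127.62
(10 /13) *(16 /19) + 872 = 215544 /247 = 872.65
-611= -611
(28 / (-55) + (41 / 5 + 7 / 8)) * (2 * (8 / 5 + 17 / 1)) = 350517 / 1100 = 318.65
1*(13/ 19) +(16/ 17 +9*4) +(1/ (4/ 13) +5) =59271/ 1292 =45.88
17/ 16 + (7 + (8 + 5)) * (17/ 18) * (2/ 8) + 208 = 30785/ 144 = 213.78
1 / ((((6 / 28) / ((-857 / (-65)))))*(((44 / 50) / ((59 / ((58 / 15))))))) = 8848525 / 8294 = 1066.86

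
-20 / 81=-0.25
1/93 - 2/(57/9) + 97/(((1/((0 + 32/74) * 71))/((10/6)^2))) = 1622517371/196137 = 8272.37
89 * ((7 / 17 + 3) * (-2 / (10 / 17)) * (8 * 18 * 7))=-5203296 / 5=-1040659.20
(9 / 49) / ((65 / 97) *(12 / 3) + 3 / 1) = 0.03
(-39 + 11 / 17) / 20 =-163 / 85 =-1.92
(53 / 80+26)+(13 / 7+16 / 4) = 18211 / 560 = 32.52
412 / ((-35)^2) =412 / 1225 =0.34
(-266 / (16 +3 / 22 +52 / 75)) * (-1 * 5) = 79.03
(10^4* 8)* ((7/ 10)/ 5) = 11200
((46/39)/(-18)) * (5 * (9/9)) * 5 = -575/351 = -1.64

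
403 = 403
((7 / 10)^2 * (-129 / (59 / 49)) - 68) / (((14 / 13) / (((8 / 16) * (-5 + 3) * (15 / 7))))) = 27726231 / 115640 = 239.76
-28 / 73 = -0.38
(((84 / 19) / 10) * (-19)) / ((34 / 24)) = -504 / 85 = -5.93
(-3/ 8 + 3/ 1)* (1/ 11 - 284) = -65583/ 88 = -745.26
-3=-3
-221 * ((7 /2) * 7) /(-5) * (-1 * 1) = -10829 /10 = -1082.90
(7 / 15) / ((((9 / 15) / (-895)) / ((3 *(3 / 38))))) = -6265 / 38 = -164.87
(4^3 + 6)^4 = 24010000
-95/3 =-31.67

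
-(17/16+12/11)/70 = -0.03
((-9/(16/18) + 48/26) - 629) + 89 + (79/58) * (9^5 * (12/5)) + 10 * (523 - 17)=2978916259/15080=197540.87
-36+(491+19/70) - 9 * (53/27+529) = -907913/210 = -4323.40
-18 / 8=-9 / 4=-2.25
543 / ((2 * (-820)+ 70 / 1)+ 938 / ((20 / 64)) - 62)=2715 / 6848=0.40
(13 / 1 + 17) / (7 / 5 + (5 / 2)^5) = 1600 / 5283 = 0.30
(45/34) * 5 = 225/34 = 6.62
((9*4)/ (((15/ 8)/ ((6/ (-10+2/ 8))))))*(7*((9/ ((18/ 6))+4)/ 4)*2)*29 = -545664/ 65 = -8394.83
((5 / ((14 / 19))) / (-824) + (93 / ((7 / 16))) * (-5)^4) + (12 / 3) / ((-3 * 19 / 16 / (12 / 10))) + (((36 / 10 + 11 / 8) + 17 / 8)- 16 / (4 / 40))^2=856100907271 / 5479600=156234.20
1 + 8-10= -1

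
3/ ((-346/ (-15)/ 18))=405/ 173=2.34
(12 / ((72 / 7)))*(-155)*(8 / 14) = -310 / 3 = -103.33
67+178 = 245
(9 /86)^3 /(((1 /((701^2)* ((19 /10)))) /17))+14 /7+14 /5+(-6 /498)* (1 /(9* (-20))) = 86457220034413 /4751338320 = 18196.39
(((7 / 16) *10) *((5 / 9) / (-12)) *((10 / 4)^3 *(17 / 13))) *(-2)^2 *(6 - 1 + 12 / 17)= -2121875 / 22464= -94.46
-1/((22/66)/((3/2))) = -9/2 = -4.50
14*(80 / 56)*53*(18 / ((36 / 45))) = 23850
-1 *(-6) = 6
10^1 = 10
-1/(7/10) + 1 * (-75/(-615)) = -375/287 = -1.31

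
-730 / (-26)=365 / 13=28.08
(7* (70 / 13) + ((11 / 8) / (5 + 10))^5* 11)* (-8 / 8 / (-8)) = 12192791030293 / 2587852800000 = 4.71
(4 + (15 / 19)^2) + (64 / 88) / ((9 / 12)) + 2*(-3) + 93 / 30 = 320813 / 119130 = 2.69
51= 51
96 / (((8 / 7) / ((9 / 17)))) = 756 / 17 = 44.47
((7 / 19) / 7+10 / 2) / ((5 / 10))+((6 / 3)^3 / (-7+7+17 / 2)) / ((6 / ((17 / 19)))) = 584 / 57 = 10.25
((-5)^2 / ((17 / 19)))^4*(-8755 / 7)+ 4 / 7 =-762319208.58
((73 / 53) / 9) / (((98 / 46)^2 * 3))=38617 / 3435831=0.01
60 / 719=0.08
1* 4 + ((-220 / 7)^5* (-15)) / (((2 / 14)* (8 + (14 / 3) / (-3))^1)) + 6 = 34787016696290 / 69629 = 499605289.41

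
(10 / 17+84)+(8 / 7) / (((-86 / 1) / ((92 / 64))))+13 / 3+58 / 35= 27803611 / 307020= 90.56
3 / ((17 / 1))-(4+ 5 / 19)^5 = -59267906520 / 42093683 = -1408.00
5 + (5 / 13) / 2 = 5.19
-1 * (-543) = 543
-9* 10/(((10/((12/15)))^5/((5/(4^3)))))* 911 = -8199/390625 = -0.02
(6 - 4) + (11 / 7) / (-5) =1.69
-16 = -16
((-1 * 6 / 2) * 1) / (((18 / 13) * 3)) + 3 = 41 / 18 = 2.28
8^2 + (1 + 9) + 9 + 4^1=87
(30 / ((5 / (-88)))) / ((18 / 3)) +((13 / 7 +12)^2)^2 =88317993 / 2401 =36783.84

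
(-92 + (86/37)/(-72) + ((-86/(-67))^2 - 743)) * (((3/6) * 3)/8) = -4983097135/31889856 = -156.26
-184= -184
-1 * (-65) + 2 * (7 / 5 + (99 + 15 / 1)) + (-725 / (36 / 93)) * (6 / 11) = -725.79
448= 448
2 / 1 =2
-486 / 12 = -81 / 2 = -40.50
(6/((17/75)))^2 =700.69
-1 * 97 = -97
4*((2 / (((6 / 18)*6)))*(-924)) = -3696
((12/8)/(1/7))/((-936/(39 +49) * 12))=-77/936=-0.08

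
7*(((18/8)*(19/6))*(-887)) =-353913/8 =-44239.12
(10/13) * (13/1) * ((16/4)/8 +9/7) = 125/7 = 17.86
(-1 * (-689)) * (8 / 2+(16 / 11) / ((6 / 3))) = 35828 / 11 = 3257.09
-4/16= -1/4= -0.25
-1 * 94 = -94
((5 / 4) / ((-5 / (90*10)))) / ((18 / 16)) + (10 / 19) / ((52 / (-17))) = -98885 / 494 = -200.17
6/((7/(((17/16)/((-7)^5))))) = -51/941192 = -0.00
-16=-16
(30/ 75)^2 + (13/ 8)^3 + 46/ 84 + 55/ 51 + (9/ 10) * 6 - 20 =-12982133/ 1523200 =-8.52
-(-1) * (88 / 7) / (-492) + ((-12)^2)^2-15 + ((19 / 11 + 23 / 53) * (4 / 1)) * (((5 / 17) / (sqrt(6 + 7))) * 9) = 226800 * sqrt(13) / 128843 + 17840759 / 861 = 20727.32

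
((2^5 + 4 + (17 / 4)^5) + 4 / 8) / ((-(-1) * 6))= 1457233 / 6144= 237.18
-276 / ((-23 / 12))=144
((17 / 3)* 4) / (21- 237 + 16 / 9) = -51 / 482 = -0.11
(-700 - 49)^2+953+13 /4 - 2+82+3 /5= 11240757 /20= 562037.85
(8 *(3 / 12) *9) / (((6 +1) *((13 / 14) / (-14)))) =-504 / 13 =-38.77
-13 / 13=-1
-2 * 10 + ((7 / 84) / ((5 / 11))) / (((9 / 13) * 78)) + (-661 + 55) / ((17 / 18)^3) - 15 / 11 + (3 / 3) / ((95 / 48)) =-2462595612061 / 3326887080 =-740.21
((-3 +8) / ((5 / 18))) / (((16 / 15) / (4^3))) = 1080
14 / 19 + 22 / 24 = 377 / 228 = 1.65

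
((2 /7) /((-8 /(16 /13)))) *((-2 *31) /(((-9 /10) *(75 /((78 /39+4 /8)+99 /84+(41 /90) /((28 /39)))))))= -0.17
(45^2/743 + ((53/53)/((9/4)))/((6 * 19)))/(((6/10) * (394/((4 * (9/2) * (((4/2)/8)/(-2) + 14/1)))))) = 192457535/66745176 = 2.88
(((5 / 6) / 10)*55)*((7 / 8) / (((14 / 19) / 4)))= 1045 / 48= 21.77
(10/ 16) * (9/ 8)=45/ 64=0.70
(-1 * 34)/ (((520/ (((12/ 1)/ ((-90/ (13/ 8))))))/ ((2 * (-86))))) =-731/ 300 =-2.44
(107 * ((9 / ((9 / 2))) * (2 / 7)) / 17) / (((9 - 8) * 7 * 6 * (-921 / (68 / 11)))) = -856 / 1489257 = -0.00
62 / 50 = 1.24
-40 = -40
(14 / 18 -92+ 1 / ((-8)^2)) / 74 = -52535 / 42624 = -1.23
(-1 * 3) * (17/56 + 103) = -17355/56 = -309.91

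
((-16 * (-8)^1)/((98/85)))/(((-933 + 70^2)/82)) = 446080/194383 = 2.29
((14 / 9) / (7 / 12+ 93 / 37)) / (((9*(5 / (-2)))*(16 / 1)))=-259 / 185625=-0.00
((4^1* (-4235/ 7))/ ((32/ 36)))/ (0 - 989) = 2.75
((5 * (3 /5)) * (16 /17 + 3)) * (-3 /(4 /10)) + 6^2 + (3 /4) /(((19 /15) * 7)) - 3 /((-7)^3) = -23302533 /443156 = -52.58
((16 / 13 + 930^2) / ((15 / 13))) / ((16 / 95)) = 53407651 / 12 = 4450637.58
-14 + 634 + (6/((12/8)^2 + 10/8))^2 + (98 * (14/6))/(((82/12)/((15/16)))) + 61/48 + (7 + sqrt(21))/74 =sqrt(21)/74 + 2339442029/3567984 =655.74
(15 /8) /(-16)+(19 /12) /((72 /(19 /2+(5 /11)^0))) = 0.11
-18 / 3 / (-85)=6 / 85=0.07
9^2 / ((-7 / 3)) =-243 / 7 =-34.71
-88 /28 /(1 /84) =-264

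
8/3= 2.67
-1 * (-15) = 15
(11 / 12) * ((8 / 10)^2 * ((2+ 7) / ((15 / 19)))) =836 / 125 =6.69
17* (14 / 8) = 119 / 4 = 29.75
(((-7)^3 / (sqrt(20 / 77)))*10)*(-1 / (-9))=-343*sqrt(385) / 9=-747.79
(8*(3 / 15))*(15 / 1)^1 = 24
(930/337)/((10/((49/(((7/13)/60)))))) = 507780/337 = 1506.77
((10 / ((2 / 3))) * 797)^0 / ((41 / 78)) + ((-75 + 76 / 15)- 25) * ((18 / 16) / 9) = -6128 / 615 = -9.96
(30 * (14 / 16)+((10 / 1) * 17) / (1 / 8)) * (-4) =-5545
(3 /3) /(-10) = -1 /10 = -0.10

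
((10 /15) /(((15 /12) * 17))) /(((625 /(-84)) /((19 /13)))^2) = 6792576 /5611328125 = 0.00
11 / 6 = 1.83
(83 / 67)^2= 6889 / 4489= 1.53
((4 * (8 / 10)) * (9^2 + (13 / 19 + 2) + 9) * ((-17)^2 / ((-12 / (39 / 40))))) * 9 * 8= -238178772 / 475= -501428.99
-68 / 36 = -17 / 9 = -1.89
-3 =-3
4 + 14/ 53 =4.26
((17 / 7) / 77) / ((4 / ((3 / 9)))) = 17 / 6468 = 0.00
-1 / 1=-1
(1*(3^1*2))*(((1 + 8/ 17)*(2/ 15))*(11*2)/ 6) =220/ 51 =4.31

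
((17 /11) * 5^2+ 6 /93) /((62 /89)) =1174533 /21142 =55.55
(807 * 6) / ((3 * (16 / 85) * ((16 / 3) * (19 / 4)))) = 205785 / 608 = 338.46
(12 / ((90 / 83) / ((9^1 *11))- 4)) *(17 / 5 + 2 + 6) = -104082 / 3035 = -34.29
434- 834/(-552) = 40067/92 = 435.51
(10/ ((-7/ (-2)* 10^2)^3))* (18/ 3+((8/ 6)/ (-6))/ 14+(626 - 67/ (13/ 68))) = 0.00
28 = 28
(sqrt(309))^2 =309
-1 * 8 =-8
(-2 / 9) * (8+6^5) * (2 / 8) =-3892 / 9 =-432.44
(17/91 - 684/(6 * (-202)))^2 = 47665216/84474481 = 0.56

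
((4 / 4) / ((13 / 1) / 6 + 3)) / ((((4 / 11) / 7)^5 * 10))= 8120352471 / 158720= 51161.49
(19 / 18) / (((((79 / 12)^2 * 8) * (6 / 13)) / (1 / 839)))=0.00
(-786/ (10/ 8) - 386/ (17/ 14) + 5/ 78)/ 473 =-6276079/ 3135990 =-2.00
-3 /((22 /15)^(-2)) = -6.45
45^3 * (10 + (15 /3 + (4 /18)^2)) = 1371375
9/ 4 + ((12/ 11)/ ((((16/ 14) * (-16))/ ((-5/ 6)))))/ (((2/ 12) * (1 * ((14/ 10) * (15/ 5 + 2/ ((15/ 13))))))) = 57357/ 24992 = 2.30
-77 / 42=-11 / 6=-1.83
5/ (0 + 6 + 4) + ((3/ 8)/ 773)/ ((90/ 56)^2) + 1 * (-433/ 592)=-71425159/ 308890800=-0.23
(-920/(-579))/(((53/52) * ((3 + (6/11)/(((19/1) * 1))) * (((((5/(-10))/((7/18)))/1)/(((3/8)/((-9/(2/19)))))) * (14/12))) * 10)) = 26312/174823839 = 0.00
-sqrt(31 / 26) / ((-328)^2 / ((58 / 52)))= -29*sqrt(806) / 72726784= -0.00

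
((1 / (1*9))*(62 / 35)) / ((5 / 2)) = 124 / 1575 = 0.08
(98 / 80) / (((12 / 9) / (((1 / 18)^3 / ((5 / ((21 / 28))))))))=49 / 2073600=0.00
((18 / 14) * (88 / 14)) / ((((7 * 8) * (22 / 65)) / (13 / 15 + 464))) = 271947 / 1372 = 198.21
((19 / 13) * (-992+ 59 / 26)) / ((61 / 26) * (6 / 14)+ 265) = -3422489 / 629369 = -5.44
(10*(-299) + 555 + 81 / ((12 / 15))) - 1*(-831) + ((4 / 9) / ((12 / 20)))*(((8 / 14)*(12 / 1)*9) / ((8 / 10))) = -40477 / 28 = -1445.61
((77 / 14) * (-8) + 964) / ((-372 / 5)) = -1150 / 93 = -12.37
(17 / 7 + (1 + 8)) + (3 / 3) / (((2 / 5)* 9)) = 1475 / 126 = 11.71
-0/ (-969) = 0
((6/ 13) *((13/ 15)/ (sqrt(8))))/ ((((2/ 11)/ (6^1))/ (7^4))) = 79233 *sqrt(2)/ 10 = 11205.24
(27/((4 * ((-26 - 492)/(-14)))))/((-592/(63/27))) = -63/87616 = -0.00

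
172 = 172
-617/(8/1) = -617/8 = -77.12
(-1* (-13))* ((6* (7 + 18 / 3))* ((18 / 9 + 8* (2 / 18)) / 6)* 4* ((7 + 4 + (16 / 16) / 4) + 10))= 373490 / 9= 41498.89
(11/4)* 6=33/2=16.50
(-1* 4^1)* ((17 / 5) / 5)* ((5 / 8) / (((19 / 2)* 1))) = -17 / 95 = -0.18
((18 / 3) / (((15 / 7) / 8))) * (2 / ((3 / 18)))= 1344 / 5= 268.80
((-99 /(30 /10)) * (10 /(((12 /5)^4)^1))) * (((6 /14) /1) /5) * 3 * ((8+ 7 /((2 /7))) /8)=-446875 /43008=-10.39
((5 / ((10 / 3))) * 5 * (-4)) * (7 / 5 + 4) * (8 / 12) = -108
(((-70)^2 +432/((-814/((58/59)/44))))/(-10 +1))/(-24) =161787196/7131861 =22.69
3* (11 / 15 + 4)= 71 / 5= 14.20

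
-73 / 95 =-0.77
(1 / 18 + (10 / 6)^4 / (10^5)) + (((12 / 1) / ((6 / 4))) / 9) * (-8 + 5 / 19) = -1679741 / 246240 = -6.82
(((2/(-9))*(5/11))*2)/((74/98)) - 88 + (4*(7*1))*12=907444/3663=247.73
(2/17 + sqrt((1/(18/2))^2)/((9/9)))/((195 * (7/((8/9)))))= 8/53703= 0.00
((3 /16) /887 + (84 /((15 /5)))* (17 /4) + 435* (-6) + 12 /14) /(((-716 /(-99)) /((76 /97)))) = -465323155011 /1724909872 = -269.77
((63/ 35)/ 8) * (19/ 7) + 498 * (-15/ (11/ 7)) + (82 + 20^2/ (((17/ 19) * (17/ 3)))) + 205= -3905074751/ 890120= -4387.13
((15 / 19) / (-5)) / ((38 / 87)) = -261 / 722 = -0.36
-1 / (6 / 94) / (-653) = 0.02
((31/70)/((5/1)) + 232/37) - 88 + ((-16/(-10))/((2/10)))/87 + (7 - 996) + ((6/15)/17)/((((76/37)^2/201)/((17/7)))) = -1737229027829/1626882600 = -1067.83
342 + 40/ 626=107066/ 313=342.06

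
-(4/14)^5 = -32/16807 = -0.00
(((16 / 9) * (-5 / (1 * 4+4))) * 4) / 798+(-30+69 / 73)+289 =68141356 / 262143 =259.94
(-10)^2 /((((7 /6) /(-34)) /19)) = -387600 /7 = -55371.43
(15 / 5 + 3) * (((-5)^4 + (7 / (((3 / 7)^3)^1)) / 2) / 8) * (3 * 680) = 3072835 / 3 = 1024278.33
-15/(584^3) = -15/199176704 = -0.00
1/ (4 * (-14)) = -1/ 56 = -0.02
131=131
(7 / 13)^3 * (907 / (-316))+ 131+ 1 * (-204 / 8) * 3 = 37525633 / 694252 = 54.05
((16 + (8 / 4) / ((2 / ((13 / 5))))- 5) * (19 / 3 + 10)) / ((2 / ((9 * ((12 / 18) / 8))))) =833 / 10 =83.30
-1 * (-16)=16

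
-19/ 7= -2.71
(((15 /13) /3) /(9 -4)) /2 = 1 /26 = 0.04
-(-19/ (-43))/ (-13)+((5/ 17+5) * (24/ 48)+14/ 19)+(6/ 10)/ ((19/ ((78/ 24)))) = 12713097/ 3611140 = 3.52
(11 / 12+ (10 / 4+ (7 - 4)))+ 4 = 125 / 12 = 10.42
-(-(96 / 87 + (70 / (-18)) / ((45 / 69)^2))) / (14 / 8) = -377708 / 82215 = -4.59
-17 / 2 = -8.50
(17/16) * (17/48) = 289/768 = 0.38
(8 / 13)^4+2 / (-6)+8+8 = 1354655 / 85683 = 15.81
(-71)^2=5041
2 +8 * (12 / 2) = 50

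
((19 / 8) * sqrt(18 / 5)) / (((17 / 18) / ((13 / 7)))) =6669 * sqrt(10) / 2380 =8.86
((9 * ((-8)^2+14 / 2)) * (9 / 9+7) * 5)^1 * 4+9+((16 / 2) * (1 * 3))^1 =102273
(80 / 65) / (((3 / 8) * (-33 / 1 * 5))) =-128 / 6435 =-0.02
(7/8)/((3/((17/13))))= 119/312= 0.38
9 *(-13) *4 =-468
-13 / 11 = -1.18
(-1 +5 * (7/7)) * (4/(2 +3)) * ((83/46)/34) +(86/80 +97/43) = 2354247/672520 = 3.50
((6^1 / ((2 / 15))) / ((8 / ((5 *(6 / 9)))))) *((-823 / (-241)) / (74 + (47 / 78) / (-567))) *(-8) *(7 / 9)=-4246433100 / 788715157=-5.38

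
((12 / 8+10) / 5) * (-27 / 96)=-0.65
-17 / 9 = -1.89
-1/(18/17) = -17/18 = -0.94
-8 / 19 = -0.42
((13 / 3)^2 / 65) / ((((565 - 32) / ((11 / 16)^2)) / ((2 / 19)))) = 121 / 4487040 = 0.00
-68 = -68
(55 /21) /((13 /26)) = 110 /21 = 5.24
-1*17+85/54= -833/54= -15.43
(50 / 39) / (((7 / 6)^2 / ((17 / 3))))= 3400 / 637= 5.34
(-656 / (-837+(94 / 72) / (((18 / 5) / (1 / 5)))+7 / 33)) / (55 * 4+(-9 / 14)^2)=916489728 / 257655386507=0.00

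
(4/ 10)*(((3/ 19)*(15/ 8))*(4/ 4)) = 0.12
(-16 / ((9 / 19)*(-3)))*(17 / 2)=2584 / 27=95.70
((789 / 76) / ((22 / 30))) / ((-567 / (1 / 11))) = -1315 / 579348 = -0.00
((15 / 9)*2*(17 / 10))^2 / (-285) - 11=-28504 / 2565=-11.11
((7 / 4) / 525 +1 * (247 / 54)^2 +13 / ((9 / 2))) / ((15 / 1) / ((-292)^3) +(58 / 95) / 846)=9649543182148928 / 292172174685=33026.91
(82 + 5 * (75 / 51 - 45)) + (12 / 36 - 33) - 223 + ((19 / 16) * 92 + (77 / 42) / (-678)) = -9753293 / 34578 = -282.07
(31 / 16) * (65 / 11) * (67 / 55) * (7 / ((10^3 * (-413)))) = -27001 / 114224000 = -0.00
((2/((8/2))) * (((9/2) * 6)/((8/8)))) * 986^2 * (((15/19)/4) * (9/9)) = 98434845/38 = 2590390.66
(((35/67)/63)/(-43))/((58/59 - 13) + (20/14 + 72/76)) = 39235/1961606637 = 0.00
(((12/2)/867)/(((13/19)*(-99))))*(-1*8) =304/371943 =0.00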